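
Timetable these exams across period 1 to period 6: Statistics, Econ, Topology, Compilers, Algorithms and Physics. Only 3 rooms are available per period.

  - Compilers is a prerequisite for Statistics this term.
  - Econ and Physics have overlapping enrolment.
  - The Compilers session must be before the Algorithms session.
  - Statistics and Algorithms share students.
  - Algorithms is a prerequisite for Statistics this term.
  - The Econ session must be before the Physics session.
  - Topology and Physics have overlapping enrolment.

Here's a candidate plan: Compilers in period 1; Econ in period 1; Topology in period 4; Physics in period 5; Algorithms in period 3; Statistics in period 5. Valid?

Statistics and Algorithms share students — holds.
Compilers is a prerequisite for Statistics this term — holds.
Econ and Physics have overlapping enrolment — holds.
The Compilers session must be before the Algorithms session — holds.
The Econ session must be before the Physics session — holds.
Topology and Physics have overlapping enrolment — holds.
Algorithms is a prerequisite for Statistics this term — holds.
Only 3 rooms are available per period — holds.

Yes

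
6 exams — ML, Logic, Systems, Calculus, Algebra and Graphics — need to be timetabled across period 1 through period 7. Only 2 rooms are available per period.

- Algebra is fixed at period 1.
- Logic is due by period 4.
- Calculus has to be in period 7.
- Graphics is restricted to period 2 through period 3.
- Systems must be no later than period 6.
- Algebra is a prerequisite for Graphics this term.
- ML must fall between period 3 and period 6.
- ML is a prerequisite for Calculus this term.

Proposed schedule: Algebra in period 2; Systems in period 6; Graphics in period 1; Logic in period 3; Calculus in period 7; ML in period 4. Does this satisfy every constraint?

ML is a prerequisite for Calculus this term — holds.
ML must fall between period 3 and period 6 — holds.
Graphics is restricted to period 2 through period 3 — violated.
Systems must be no later than period 6 — holds.
Algebra is fixed at period 1 — violated.
Calculus has to be in period 7 — holds.
Algebra is a prerequisite for Graphics this term — violated.
Logic is due by period 4 — holds.
Only 2 rooms are available per period — holds.

Invalid. Algebra is a prerequisite for Graphics this term.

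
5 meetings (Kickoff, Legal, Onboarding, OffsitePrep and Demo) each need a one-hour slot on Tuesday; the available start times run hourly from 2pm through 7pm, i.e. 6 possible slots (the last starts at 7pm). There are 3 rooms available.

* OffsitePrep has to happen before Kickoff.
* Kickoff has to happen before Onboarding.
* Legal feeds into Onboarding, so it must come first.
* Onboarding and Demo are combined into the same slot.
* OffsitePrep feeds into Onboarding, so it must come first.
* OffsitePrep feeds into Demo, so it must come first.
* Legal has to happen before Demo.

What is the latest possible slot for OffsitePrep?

5pm

Downstream work caps OffsitePrep at 5pm.
OffsitePrep at 5pm is achievable: Demo in 7pm; Onboarding in 7pm; Legal in 2pm; Kickoff in 6pm; OffsitePrep in 5pm.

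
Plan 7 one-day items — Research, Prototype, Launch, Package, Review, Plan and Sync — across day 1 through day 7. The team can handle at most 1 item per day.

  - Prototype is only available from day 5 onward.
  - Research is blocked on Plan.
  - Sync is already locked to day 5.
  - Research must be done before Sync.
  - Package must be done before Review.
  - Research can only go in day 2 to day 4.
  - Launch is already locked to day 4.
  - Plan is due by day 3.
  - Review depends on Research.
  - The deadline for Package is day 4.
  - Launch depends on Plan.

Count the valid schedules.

Splitting on Research: it can be day 2 (2), day 3 (4). Listing each branch's schedules as (Prototype, Launch, Package, Review, Plan, Sync) by day number:
Research=day 2: (6,4,3,7,1,5) (7,4,3,6,1,5) — 2.
Research=day 3: (6,4,1,7,2,5) (6,4,2,7,1,5) (7,4,1,6,2,5) (7,4,2,6,1,5) — 4.
Summing: 2 + 4 = 6.

6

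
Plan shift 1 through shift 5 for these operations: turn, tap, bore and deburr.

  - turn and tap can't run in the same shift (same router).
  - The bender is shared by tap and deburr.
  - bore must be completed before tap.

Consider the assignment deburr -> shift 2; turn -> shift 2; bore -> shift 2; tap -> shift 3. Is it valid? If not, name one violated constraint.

Yes

turn and tap can't run in the same shift (same router) — holds.
The bender is shared by tap and deburr — holds.
bore must be completed before tap — holds.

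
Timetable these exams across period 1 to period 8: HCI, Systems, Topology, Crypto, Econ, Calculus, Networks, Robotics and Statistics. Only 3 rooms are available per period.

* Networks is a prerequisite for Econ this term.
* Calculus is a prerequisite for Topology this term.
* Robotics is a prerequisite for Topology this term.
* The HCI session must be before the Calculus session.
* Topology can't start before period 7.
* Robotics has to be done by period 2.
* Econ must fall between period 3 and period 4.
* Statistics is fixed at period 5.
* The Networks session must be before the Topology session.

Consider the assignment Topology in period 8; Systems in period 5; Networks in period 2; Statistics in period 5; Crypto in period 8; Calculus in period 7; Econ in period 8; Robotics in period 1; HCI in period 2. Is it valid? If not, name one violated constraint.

Calculus is a prerequisite for Topology this term — holds.
Topology can't start before period 7 — holds.
Networks is a prerequisite for Econ this term — holds.
Robotics is a prerequisite for Topology this term — holds.
Econ must fall between period 3 and period 4 — violated.
The Networks session must be before the Topology session — holds.
The HCI session must be before the Calculus session — holds.
Robotics has to be done by period 2 — holds.
Only 3 rooms are available per period — holds.
Statistics is fixed at period 5 — holds.

No — it violates: Econ must fall between period 3 and period 4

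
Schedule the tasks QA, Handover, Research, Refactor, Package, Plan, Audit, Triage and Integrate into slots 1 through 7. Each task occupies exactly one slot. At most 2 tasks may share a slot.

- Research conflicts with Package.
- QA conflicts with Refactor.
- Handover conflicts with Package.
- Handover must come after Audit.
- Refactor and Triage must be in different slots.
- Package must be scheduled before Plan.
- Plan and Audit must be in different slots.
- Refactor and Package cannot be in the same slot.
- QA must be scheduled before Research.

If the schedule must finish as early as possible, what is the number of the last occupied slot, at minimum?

The precedence chain requires at least 2 distinct slots.
With at most 2 per slot and 9 tasks, at least 5 slots are needed.
5 works (last occupied slot: 5): for example Handover in 2, Refactor in 4, Plan in 4, Package in 3, Audit in 1, Research in 2, QA in 1, Integrate in 5, Triage in 3.

slot 5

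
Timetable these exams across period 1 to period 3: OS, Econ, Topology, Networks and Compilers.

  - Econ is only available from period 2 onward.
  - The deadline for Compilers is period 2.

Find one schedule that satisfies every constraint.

Topology=period 1, OS=period 1, Networks=period 1, Compilers=period 1, Econ=period 2

Checking: Econ=period 2 in [period 2,period 3]; Compilers=period 1 in [period 1,period 2].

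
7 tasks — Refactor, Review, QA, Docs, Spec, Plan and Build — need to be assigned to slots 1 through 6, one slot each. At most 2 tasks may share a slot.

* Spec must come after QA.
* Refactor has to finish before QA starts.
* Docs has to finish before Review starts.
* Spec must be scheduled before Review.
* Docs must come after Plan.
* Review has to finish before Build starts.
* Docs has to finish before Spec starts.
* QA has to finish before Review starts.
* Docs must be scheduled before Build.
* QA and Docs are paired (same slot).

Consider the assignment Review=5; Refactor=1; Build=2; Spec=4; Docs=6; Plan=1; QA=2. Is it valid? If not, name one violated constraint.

Invalid. Docs must be scheduled before Build.

Docs must come after Plan — holds.
Docs has to finish before Review starts — violated.
Review has to finish before Build starts — violated.
Spec must come after QA — holds.
Docs has to finish before Spec starts — violated.
Docs must be scheduled before Build — violated.
QA has to finish before Review starts — holds.
At most 2 tasks may share a slot — holds.
QA and Docs are paired (same slot) — violated.
Refactor has to finish before QA starts — holds.
Spec must be scheduled before Review — holds.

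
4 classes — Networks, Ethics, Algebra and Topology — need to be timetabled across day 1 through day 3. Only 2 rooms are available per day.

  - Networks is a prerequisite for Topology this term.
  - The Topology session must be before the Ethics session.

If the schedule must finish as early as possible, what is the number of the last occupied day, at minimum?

day 3

The precedence chain requires at least 3 distinct days.
With at most 2 per day and 4 classes, at least 2 days are needed.
3 works (last occupied day: day 3): for example Topology in day 2, Networks in day 1, Algebra in day 1, Ethics in day 3.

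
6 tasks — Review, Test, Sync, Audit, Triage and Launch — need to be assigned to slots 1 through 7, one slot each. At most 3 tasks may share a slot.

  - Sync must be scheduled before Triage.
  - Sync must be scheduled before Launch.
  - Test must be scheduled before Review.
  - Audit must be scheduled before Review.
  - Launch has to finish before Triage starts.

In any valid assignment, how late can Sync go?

5

Downstream work caps Sync at 5.
Sync at 5 is achievable: Test=1; Audit=1; Launch=6; Triage=7; Review=2; Sync=5.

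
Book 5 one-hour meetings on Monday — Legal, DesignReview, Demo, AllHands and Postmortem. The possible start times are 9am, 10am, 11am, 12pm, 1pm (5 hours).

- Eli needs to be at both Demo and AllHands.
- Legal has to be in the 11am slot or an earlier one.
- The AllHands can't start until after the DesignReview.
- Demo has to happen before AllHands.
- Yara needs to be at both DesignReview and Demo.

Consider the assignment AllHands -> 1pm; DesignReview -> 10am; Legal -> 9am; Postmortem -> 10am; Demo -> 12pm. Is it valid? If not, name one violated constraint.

Yes, all constraints hold

Demo has to happen before AllHands — holds.
Eli needs to be at both Demo and AllHands — holds.
The AllHands can't start until after the DesignReview — holds.
Legal has to be in the 11am slot or an earlier one — holds.
Yara needs to be at both DesignReview and Demo — holds.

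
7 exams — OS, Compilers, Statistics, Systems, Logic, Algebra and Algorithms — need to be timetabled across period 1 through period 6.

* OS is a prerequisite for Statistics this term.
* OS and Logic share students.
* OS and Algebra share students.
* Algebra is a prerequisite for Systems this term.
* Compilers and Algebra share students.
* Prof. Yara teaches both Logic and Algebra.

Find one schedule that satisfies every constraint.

Compilers -> period 1, Statistics -> period 2, OS -> period 1, Algorithms -> period 1, Logic -> period 3, Systems -> period 3, Algebra -> period 2

Checking: OS(period 1) before Statistics(period 2); Algebra(period 2) before Systems(period 3); Logic(period 3) != Algebra(period 2); OS(period 1) != Algebra(period 2); Compilers(period 1) != Algebra(period 2); OS(period 1) != Logic(period 3).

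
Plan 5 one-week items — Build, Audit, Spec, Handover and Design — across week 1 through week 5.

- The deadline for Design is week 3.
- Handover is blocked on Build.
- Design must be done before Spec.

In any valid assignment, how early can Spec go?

week 2

Precedence pushes Spec to at least week 2.
Spec at week 2 is achievable: Handover=week 2, Spec=week 2, Design=week 1, Audit=week 1, Build=week 1.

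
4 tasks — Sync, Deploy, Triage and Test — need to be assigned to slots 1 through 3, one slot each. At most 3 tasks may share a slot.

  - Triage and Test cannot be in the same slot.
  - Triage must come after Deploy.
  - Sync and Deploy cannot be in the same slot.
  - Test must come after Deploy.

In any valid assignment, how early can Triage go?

2

Precedence pushes Triage to at least 2.
Triage at 2 is achievable: Deploy=1, Sync=2, Test=3, Triage=2.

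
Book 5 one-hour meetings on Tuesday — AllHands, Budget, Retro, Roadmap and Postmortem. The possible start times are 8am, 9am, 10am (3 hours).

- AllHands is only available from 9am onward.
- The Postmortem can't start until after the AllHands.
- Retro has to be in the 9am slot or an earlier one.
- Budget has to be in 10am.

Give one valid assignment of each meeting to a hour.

Retro=8am; Roadmap=8am; AllHands=9am; Postmortem=10am; Budget=10am

Checking: AllHands(9am) before Postmortem(10am); AllHands=9am in [9am,10am]; Budget=10am in [10am,10am]; Retro=8am in [8am,9am].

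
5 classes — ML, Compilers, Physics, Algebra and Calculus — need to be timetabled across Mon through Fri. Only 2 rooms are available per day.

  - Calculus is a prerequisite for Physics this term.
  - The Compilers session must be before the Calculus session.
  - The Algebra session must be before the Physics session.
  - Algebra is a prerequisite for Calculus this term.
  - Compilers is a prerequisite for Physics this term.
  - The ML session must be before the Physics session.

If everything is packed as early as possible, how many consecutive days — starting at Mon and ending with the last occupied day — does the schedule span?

The precedence chain requires at least 3 distinct days.
With at most 2 per day and 5 classes, at least 3 days are needed.
3 works (last occupied day: Wed): for example Calculus in Tue, Physics in Wed, ML in Tue, Compilers in Mon, Algebra in Mon.

3 days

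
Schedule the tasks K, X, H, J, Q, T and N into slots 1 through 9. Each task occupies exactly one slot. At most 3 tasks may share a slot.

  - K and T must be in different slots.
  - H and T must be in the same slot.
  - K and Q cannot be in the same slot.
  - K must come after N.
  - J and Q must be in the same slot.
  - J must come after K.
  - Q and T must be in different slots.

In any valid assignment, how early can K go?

2

Precedence pushes K to at least 2; downstream work caps K at 8.
K at 2 is achievable: X in 1, T in 4, K in 2, J in 3, N in 1, Q in 3, H in 4.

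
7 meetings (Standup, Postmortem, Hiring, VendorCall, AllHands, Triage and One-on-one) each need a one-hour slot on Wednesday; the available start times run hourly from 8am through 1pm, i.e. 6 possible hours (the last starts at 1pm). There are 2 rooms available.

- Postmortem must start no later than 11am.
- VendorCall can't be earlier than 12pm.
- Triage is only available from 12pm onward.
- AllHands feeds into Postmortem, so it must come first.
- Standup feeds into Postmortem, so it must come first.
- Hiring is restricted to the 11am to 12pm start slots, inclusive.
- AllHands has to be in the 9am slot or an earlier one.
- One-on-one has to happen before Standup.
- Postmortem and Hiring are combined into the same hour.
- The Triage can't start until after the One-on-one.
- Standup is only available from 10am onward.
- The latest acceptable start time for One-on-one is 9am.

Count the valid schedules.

16

Splitting on VendorCall: it can be 12pm (8), 1pm (8). Listing each branch's schedules as (Standup, Postmortem, Hiring, AllHands, Triage, One-on-one):
VendorCall=12pm: (10am,11am,11am,8am,12pm,8am) (10am,11am,11am,8am,12pm,9am) (10am,11am,11am,8am,1pm,8am) (10am,11am,11am,8am,1pm,9am) (10am,11am,11am,9am,12pm,8am) (10am,11am,11am,9am,12pm,9am) (10am,11am,11am,9am,1pm,8am) (10am,11am,11am,9am,1pm,9am) — 8.
VendorCall=1pm: (10am,11am,11am,8am,12pm,8am) (10am,11am,11am,8am,12pm,9am) (10am,11am,11am,8am,1pm,8am) (10am,11am,11am,8am,1pm,9am) (10am,11am,11am,9am,12pm,8am) (10am,11am,11am,9am,12pm,9am) (10am,11am,11am,9am,1pm,8am) (10am,11am,11am,9am,1pm,9am) — 8.
Summing: 8 + 8 = 16.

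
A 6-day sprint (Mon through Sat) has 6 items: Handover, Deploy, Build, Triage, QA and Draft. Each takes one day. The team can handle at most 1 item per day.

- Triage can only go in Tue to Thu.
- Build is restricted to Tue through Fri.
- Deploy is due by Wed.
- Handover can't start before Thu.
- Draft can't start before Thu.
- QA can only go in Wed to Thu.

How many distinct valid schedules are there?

Splitting on Handover: it can be Thu (1), Fri (4), Sat (5). Listing each branch's schedules as (Deploy, Build, Triage, QA, Draft):
Handover=Thu: (Mon,Fri,Tue,Wed,Sat) — 1.
Handover=Fri: (Mon,Tue,Wed,Thu,Sat) (Mon,Tue,Thu,Wed,Sat) (Mon,Wed,Tue,Thu,Sat) (Mon,Thu,Tue,Wed,Sat) — 4.
Handover=Sat: (Mon,Tue,Wed,Thu,Fri) (Mon,Tue,Thu,Wed,Fri) (Mon,Wed,Tue,Thu,Fri) (Mon,Thu,Tue,Wed,Fri) (Mon,Fri,Tue,Wed,Thu) — 5.
Summing: 1 + 4 + 5 = 10.

10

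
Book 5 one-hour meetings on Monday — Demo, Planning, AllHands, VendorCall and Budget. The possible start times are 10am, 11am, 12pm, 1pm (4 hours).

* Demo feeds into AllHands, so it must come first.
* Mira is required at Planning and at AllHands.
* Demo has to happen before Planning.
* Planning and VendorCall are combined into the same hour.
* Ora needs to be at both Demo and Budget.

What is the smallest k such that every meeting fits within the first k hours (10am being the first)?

The precedence chain requires at least 2 distinct hours.
Could 2 hours be enough, i.e. nothing placed later than 11am? No: Planning must come after Demo (at 10am or later) → {11am}; Demo must come before Planning (at 11am or earlier) → {10am}; AllHands must come after Demo (at 10am or later) → {11am}; AllHands can't share with Planning (11am) → nothing is left.
So 2 hours is not enough.
3 works (last occupied hour: 12pm): for example Budget -> 11am; Planning -> 11am; AllHands -> 12pm; VendorCall -> 11am; Demo -> 10am.

3 hours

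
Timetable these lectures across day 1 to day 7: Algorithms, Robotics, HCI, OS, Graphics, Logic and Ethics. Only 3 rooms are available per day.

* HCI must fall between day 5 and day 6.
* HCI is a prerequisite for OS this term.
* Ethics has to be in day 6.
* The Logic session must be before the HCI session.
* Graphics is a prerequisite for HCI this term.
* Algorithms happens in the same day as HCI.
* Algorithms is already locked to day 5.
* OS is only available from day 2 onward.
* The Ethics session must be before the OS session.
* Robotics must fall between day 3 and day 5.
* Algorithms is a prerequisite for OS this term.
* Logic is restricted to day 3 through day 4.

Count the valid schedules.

24

Splitting on Robotics: it can be day 3 (8), day 4 (8), day 5 (8). Listing each branch's schedules as (Algorithms, HCI, OS, Graphics, Logic, Ethics) by day number:
Robotics=day 3: (5,5,7,1,3,6) (5,5,7,1,4,6) (5,5,7,2,3,6) (5,5,7,2,4,6) (5,5,7,3,3,6) (5,5,7,3,4,6) (5,5,7,4,3,6) (5,5,7,4,4,6) — 8.
Robotics=day 4: (5,5,7,1,3,6) (5,5,7,1,4,6) (5,5,7,2,3,6) (5,5,7,2,4,6) (5,5,7,3,3,6) (5,5,7,3,4,6) (5,5,7,4,3,6) (5,5,7,4,4,6) — 8.
Robotics=day 5: (5,5,7,1,3,6) (5,5,7,1,4,6) (5,5,7,2,3,6) (5,5,7,2,4,6) (5,5,7,3,3,6) (5,5,7,3,4,6) (5,5,7,4,3,6) (5,5,7,4,4,6) — 8.
Summing: 8 + 8 + 8 = 24.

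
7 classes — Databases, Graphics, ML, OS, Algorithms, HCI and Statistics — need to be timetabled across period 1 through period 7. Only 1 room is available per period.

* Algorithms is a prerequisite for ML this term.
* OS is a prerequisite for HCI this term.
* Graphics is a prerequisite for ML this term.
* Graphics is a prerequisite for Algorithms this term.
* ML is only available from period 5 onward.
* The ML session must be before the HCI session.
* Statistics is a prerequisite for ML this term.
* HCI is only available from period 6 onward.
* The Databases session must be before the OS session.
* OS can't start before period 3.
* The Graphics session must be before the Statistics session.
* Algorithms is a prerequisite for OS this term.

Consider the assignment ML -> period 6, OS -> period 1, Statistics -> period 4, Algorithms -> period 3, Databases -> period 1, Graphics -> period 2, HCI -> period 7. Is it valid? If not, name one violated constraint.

ML is only available from period 5 onward — holds.
Graphics is a prerequisite for Algorithms this term — holds.
HCI is only available from period 6 onward — holds.
Graphics is a prerequisite for ML this term — holds.
The Graphics session must be before the Statistics session — holds.
Algorithms is a prerequisite for OS this term — violated.
OS is a prerequisite for HCI this term — holds.
OS can't start before period 3 — violated.
The ML session must be before the HCI session — holds.
Algorithms is a prerequisite for ML this term — holds.
Only 1 room is available per period — violated.
The Databases session must be before the OS session — violated.
Statistics is a prerequisite for ML this term — holds.

Invalid. OS can't start before period 3.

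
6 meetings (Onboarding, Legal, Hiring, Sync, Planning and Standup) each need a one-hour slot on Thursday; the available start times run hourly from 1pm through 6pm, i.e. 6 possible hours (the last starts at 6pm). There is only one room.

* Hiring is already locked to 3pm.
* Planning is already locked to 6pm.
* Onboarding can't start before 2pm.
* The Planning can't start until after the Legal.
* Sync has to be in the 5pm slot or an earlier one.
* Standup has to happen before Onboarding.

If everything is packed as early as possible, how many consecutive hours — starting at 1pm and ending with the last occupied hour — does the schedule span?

6 hours

The precedence chain requires at least 2 distinct hours.
With at most 1 per hour and 6 meetings, at least 6 hours are needed.
Planning can't be placed before 6pm — that is hour 6 counting from 1pm — so the schedule must run through at least 6 hours.
6 works (last occupied hour: 6pm): for example Hiring=3pm; Legal=5pm; Standup=1pm; Sync=4pm; Onboarding=2pm; Planning=6pm.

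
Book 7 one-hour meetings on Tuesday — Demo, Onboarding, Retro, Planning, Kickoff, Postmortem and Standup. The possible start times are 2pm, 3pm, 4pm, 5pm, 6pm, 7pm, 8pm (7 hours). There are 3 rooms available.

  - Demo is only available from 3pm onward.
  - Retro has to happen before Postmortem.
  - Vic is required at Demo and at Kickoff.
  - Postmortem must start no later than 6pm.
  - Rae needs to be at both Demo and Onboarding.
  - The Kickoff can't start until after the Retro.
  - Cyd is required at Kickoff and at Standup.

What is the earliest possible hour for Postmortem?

3pm

Precedence pushes Postmortem to at least 3pm; Postmortem's own window allows nothing later than 6pm.
Postmortem at 3pm is achievable: Demo in 3pm; Planning in 2pm; Onboarding in 2pm; Retro in 2pm; Standup in 3pm; Postmortem in 3pm; Kickoff in 4pm.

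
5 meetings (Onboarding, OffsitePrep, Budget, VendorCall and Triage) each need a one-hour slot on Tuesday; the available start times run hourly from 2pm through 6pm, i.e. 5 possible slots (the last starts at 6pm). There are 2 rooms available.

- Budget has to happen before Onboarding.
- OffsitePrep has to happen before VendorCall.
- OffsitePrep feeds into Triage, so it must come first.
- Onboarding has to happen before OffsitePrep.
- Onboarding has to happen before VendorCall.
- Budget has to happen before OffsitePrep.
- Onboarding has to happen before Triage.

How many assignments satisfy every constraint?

Splitting on Onboarding: it can be 3pm (5), 4pm (2). Listing each branch's schedules as (OffsitePrep, Budget, VendorCall, Triage):
Onboarding=3pm: (4pm,2pm,5pm,5pm) (4pm,2pm,5pm,6pm) (4pm,2pm,6pm,5pm) (4pm,2pm,6pm,6pm) (5pm,2pm,6pm,6pm) — 5.
Onboarding=4pm: (5pm,2pm,6pm,6pm) (5pm,3pm,6pm,6pm) — 2.
Summing: 5 + 2 = 7.

7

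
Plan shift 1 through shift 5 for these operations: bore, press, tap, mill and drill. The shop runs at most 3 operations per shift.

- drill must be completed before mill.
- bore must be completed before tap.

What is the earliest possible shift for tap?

Precedence pushes tap to at least shift 2.
tap at shift 2 is achievable: bore -> shift 1, drill -> shift 1, press -> shift 1, mill -> shift 2, tap -> shift 2.

shift 2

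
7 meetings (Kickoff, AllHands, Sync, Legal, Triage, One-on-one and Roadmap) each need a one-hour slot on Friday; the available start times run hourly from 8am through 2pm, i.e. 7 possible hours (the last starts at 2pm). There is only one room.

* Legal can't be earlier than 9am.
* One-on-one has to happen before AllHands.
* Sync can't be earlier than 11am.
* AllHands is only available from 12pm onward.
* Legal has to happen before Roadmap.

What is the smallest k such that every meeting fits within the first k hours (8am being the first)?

The precedence chain requires at least 2 distinct hours.
With at most 1 per hour and 7 meetings, at least 7 hours are needed.
AllHands can't be placed before 12pm — that is hour 5 counting from 8am — so the schedule must run through at least 5 hours.
7 works (last occupied hour: 2pm): for example Triage=2pm; AllHands=12pm; One-on-one=8am; Legal=9am; Roadmap=10am; Sync=11am; Kickoff=1pm.

7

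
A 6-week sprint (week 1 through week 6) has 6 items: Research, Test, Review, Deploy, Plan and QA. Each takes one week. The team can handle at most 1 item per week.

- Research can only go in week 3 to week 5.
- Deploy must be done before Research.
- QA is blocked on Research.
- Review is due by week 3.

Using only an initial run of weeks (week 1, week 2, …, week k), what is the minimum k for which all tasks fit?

The precedence chain requires at least 3 distinct weeks.
With at most 1 per week and 6 tasks, at least 6 weeks are needed.
Propagating the time windows through the other constraints, QA can't land before week 4, so the schedule must run through at least week 4.
6 works (last occupied week: week 6): for example Test in week 5; Review in week 1; Deploy in week 2; Research in week 3; Plan in week 6; QA in week 4.

6 weeks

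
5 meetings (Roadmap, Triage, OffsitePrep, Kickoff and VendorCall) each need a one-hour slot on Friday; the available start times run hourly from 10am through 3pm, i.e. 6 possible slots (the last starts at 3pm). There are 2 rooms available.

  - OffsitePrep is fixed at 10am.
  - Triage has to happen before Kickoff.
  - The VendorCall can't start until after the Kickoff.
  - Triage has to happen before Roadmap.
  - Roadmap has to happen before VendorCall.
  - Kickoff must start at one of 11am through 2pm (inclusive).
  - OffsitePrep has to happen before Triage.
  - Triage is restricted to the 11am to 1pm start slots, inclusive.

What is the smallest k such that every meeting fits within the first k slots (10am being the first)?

4

The precedence chain requires at least 4 distinct slots.
With at most 2 per slot and 5 meetings, at least 3 slots are needed.
4 works (last occupied slot: 1pm): for example VendorCall in 1pm, Kickoff in 12pm, OffsitePrep in 10am, Triage in 11am, Roadmap in 12pm.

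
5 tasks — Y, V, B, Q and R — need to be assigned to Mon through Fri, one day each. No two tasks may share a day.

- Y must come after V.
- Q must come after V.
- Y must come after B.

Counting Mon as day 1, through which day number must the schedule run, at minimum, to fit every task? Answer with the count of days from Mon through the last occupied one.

5

The precedence chain requires at least 2 distinct days.
With at most 1 per day and 5 tasks, at least 5 days are needed.
5 works (last occupied day: Fri): for example R in Fri, Q in Thu, B in Tue, V in Mon, Y in Wed.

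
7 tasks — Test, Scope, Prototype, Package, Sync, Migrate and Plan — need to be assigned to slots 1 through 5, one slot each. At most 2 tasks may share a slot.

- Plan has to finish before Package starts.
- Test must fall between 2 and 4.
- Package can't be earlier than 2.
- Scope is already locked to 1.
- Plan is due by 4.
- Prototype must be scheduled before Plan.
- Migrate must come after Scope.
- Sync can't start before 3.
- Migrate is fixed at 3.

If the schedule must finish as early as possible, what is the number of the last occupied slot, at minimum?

4

The precedence chain requires at least 3 distinct slots.
With at most 2 per slot and 7 tasks, at least 4 slots are needed.
4 works (last occupied slot: 4): for example Test in 2; Migrate in 3; Plan in 2; Package in 4; Scope in 1; Sync in 3; Prototype in 1.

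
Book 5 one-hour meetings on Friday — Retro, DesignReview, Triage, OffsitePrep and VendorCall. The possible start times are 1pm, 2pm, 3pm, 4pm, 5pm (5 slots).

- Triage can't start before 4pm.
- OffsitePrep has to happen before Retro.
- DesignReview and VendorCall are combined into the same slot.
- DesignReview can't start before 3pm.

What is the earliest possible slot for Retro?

2pm

Precedence pushes Retro to at least 2pm.
Retro at 2pm is achievable: DesignReview=3pm, Triage=4pm, Retro=2pm, VendorCall=3pm, OffsitePrep=1pm.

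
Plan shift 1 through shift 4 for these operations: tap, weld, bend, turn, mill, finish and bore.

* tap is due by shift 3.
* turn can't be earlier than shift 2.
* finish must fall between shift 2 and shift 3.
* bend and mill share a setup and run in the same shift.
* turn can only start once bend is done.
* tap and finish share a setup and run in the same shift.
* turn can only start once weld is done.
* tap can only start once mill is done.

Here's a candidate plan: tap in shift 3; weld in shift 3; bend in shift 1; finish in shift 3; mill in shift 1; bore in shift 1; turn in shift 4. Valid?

Yes

tap and finish share a setup and run in the same shift — holds.
tap can only start once mill is done — holds.
finish must fall between shift 2 and shift 3 — holds.
turn can only start once weld is done — holds.
tap is due by shift 3 — holds.
turn can't be earlier than shift 2 — holds.
turn can only start once bend is done — holds.
bend and mill share a setup and run in the same shift — holds.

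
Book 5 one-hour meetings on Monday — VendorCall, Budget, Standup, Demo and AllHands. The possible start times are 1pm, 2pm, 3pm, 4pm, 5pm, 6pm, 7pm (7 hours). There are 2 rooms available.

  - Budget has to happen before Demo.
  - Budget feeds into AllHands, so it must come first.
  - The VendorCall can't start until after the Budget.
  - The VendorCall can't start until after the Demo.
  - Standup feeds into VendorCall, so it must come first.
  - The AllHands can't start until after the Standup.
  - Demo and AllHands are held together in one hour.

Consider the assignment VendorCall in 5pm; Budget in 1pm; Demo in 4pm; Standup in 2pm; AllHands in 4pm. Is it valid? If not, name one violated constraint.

Demo and AllHands are held together in one hour — holds.
Budget has to happen before Demo — holds.
There are 2 rooms available — holds.
The VendorCall can't start until after the Budget — holds.
Standup feeds into VendorCall, so it must come first — holds.
The VendorCall can't start until after the Demo — holds.
The AllHands can't start until after the Standup — holds.
Budget feeds into AllHands, so it must come first — holds.

Yes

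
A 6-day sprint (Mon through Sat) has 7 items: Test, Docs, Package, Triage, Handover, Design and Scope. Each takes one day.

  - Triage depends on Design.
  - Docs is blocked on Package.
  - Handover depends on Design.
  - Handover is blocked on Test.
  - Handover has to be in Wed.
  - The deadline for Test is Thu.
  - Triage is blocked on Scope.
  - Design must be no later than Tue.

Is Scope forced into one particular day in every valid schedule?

No

Scope can be Mon (e.g. Triage in Tue; Docs in Tue; Scope in Mon; Design in Mon; Handover in Wed; Test in Mon; Package in Mon) or Tue (e.g. Triage -> Wed; Design -> Mon; Scope -> Tue; Test -> Mon; Docs -> Tue; Handover -> Wed; Package -> Mon).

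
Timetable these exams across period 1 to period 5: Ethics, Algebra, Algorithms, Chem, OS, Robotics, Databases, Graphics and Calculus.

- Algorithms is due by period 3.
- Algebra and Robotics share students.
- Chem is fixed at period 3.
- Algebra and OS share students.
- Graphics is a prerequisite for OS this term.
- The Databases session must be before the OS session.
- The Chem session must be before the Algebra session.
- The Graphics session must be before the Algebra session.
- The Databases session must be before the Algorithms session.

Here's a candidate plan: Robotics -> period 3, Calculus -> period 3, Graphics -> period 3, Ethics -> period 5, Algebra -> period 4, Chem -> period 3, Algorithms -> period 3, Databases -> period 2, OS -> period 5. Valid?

Yes

Algebra and Robotics share students — holds.
The Databases session must be before the OS session — holds.
Graphics is a prerequisite for OS this term — holds.
The Databases session must be before the Algorithms session — holds.
Algorithms is due by period 3 — holds.
Chem is fixed at period 3 — holds.
The Chem session must be before the Algebra session — holds.
The Graphics session must be before the Algebra session — holds.
Algebra and OS share students — holds.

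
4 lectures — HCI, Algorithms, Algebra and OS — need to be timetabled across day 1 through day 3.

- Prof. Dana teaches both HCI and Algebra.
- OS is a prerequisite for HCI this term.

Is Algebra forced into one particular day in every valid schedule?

Algebra can be day 1 (e.g. Algorithms=day 1; HCI=day 2; Algebra=day 1; OS=day 1) or day 2 (e.g. OS=day 1; HCI=day 3; Algorithms=day 1; Algebra=day 2).

No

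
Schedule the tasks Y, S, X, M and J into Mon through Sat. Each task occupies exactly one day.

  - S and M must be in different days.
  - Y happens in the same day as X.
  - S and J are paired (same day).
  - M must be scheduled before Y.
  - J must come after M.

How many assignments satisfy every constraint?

55

Splitting on Y: it can be Tue (5), Wed (9), Thu (12), Fri (14), Sat (15). Listing each branch's schedules as (S, X, M, J):
Y=Tue: (Tue,Tue,Mon,Tue) (Wed,Tue,Mon,Wed) (Thu,Tue,Mon,Thu) (Fri,Tue,Mon,Fri) (Sat,Tue,Mon,Sat) — 5.
Y=Wed: (Tue,Wed,Mon,Tue) (Wed,Wed,Mon,Wed) (Wed,Wed,Tue,Wed) (Thu,Wed,Mon,Thu) (Thu,Wed,Tue,Thu) (Fri,Wed,Mon,Fri) (Fri,Wed,Tue,Fri) (Sat,Wed,Mon,Sat) (Sat,Wed,Tue,Sat) — 9.
Y=Thu: (Tue,Thu,Mon,Tue) (Wed,Thu,Mon,Wed) (Wed,Thu,Tue,Wed) (Thu,Thu,Mon,Thu) (Thu,Thu,Tue,Thu) (Thu,Thu,Wed,Thu) (Fri,Thu,Mon,Fri) (Fri,Thu,Tue,Fri) (Fri,Thu,Wed,Fri) (Sat,Thu,Mon,Sat) (Sat,Thu,Tue,Sat) (Sat,Thu,Wed,Sat) — 12.
Y=Fri: (Tue,Fri,Mon,Tue) (Wed,Fri,Mon,Wed) (Wed,Fri,Tue,Wed) (Thu,Fri,Mon,Thu) (Thu,Fri,Tue,Thu) (Thu,Fri,Wed,Thu) (Fri,Fri,Mon,Fri) (Fri,Fri,Tue,Fri) (Fri,Fri,Wed,Fri) (Fri,Fri,Thu,Fri) (Sat,Fri,Mon,Sat) (Sat,Fri,Tue,Sat) (Sat,Fri,Wed,Sat) (Sat,Fri,Thu,Sat) — 14.
Y=Sat: (Tue,Sat,Mon,Tue) (Wed,Sat,Mon,Wed) (Wed,Sat,Tue,Wed) (Thu,Sat,Mon,Thu) (Thu,Sat,Tue,Thu) (Thu,Sat,Wed,Thu) (Fri,Sat,Mon,Fri) (Fri,Sat,Tue,Fri) (Fri,Sat,Wed,Fri) (Fri,Sat,Thu,Fri) (Sat,Sat,Mon,Sat) (Sat,Sat,Tue,Sat) (Sat,Sat,Wed,Sat) (Sat,Sat,Thu,Sat) (Sat,Sat,Fri,Sat) — 15.
Summing: 5 + 9 + 12 + 14 + 15 = 55.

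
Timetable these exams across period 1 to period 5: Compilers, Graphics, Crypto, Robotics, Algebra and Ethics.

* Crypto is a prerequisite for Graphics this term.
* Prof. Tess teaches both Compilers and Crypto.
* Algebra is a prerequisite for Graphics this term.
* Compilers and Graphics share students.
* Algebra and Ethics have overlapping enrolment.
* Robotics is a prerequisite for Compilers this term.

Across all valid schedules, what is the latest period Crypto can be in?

Downstream work caps Crypto at period 4.
Crypto at period 4 is achievable: Ethics -> period 2, Compilers -> period 2, Algebra -> period 1, Graphics -> period 5, Robotics -> period 1, Crypto -> period 4.

period 4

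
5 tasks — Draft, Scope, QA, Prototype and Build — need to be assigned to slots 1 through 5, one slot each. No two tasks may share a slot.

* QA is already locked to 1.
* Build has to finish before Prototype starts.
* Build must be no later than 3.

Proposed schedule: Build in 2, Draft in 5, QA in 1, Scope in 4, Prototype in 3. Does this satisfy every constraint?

Yes, all constraints hold

No two tasks may share a slot — holds.
QA is already locked to 1 — holds.
Build has to finish before Prototype starts — holds.
Build must be no later than 3 — holds.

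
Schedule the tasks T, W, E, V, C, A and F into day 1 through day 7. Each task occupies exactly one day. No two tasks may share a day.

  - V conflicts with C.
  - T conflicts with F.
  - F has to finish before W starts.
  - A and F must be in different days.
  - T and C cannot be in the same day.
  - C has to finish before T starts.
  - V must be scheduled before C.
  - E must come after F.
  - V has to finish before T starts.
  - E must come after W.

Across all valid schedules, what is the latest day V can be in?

day 5

Downstream work caps V at day 5.
V at day 5 is achievable: E in day 3; W in day 2; F in day 1; A in day 4; C in day 6; T in day 7; V in day 5.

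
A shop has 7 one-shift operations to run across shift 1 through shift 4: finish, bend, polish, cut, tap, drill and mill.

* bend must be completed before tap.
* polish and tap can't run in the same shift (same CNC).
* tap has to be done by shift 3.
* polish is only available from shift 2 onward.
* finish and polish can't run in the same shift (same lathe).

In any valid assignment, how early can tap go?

Precedence pushes tap to at least shift 2; tap's own window allows nothing later than shift 3.
tap at shift 2 is achievable: bend -> shift 1; finish -> shift 1; polish -> shift 3; mill -> shift 1; cut -> shift 1; tap -> shift 2; drill -> shift 1.

shift 2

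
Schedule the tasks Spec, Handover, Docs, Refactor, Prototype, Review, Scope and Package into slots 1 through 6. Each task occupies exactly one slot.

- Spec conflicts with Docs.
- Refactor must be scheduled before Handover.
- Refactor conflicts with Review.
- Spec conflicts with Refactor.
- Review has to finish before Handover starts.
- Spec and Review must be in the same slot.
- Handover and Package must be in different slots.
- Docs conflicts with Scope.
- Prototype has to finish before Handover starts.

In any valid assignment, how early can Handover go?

3

Precedence pushes Handover to at least 2.
Handover at 3 is achievable: Review -> 2, Refactor -> 1, Handover -> 3, Scope -> 2, Docs -> 1, Prototype -> 1, Package -> 1, Spec -> 2.
Nothing earlier works — the conflict constraints rule out every slot before 3.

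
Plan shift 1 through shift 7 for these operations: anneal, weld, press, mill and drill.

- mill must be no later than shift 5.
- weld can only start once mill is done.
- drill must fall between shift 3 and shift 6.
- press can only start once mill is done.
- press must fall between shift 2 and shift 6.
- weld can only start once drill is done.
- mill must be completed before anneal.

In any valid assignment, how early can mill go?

shift 1

Mill's own window allows nothing later than shift 5.
mill at shift 1 is achievable: mill=shift 1; anneal=shift 2; press=shift 2; drill=shift 3; weld=shift 4.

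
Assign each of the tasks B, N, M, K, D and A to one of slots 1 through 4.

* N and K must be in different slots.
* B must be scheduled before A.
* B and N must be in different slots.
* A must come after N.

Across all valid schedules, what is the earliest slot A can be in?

3

Precedence pushes A to at least 2.
A at 3 is achievable: D -> 1; M -> 1; B -> 1; N -> 2; A -> 3; K -> 1.
Nothing earlier works — the conflict constraints rule out every slot before 3.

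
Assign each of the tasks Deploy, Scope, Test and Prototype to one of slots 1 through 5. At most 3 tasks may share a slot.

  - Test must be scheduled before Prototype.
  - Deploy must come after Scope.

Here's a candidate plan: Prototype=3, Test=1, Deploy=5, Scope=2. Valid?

Yes

Test must be scheduled before Prototype — holds.
At most 3 tasks may share a slot — holds.
Deploy must come after Scope — holds.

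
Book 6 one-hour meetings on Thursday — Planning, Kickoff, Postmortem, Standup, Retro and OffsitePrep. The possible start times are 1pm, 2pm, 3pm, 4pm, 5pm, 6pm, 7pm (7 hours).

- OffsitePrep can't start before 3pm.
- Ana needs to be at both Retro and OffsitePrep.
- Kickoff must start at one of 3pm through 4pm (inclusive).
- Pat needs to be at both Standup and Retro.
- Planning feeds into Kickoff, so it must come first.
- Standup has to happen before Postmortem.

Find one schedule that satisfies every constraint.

Retro=2pm, Postmortem=2pm, Kickoff=3pm, OffsitePrep=3pm, Planning=1pm, Standup=1pm

Checking: Planning(1pm) before Kickoff(3pm); Standup(1pm) before Postmortem(2pm); Retro(2pm) != OffsitePrep(3pm); Standup(1pm) != Retro(2pm); OffsitePrep=3pm in [3pm,7pm]; Kickoff=3pm in [3pm,4pm].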